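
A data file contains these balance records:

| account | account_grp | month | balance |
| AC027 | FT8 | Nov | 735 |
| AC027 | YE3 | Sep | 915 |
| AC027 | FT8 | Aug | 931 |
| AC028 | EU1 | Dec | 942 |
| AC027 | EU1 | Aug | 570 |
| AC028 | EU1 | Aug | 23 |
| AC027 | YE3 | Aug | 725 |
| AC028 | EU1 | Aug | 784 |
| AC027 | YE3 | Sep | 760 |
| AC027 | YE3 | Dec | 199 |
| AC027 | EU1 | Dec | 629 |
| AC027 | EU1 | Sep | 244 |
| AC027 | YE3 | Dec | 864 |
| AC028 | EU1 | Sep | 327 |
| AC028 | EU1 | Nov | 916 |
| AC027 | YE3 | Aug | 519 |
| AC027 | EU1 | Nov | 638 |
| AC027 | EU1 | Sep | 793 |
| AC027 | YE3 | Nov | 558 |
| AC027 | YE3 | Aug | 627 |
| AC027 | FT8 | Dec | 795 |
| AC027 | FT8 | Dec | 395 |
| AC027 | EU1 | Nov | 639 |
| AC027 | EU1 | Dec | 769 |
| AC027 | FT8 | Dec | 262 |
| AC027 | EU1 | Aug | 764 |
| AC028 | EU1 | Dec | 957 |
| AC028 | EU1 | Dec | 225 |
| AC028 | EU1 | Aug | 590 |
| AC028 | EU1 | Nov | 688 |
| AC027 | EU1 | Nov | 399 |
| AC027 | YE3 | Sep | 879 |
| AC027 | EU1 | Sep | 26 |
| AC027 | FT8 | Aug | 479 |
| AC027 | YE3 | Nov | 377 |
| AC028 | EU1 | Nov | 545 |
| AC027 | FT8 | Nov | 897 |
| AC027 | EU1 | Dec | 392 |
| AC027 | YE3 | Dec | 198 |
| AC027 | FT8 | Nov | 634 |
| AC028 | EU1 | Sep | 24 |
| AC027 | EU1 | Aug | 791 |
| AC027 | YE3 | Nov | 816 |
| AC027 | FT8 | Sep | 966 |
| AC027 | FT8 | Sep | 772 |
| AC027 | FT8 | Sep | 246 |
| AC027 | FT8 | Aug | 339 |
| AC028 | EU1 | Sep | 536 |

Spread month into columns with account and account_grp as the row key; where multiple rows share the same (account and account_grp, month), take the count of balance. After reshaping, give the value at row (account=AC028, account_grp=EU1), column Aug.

3

Rows with account=AC028, account_grp=EU1 and month=Aug: balance values are 23, 784, 590.
3 rows match — count = 3.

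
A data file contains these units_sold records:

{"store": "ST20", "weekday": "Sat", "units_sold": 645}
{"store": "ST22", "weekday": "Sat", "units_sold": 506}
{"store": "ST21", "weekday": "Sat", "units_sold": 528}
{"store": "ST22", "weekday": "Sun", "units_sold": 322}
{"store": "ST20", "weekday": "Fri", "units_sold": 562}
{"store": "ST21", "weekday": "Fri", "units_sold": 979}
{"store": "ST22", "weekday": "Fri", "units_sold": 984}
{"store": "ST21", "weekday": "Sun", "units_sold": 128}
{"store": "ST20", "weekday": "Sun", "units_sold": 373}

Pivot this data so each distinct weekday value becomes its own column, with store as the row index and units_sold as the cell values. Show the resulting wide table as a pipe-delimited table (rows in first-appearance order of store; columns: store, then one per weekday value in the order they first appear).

| store | Sat | Sun | Fri |
| ST20 | 645 | 373 | 562 |
| ST22 | 506 | 322 | 984 |
| ST21 | 528 | 128 | 979 |

Columns: store plus the 3 distinct weekday values (Sat, Sun, Fri).
For example, row ST20 column Sat takes units_sold=645 from the long row (ST20, Sat).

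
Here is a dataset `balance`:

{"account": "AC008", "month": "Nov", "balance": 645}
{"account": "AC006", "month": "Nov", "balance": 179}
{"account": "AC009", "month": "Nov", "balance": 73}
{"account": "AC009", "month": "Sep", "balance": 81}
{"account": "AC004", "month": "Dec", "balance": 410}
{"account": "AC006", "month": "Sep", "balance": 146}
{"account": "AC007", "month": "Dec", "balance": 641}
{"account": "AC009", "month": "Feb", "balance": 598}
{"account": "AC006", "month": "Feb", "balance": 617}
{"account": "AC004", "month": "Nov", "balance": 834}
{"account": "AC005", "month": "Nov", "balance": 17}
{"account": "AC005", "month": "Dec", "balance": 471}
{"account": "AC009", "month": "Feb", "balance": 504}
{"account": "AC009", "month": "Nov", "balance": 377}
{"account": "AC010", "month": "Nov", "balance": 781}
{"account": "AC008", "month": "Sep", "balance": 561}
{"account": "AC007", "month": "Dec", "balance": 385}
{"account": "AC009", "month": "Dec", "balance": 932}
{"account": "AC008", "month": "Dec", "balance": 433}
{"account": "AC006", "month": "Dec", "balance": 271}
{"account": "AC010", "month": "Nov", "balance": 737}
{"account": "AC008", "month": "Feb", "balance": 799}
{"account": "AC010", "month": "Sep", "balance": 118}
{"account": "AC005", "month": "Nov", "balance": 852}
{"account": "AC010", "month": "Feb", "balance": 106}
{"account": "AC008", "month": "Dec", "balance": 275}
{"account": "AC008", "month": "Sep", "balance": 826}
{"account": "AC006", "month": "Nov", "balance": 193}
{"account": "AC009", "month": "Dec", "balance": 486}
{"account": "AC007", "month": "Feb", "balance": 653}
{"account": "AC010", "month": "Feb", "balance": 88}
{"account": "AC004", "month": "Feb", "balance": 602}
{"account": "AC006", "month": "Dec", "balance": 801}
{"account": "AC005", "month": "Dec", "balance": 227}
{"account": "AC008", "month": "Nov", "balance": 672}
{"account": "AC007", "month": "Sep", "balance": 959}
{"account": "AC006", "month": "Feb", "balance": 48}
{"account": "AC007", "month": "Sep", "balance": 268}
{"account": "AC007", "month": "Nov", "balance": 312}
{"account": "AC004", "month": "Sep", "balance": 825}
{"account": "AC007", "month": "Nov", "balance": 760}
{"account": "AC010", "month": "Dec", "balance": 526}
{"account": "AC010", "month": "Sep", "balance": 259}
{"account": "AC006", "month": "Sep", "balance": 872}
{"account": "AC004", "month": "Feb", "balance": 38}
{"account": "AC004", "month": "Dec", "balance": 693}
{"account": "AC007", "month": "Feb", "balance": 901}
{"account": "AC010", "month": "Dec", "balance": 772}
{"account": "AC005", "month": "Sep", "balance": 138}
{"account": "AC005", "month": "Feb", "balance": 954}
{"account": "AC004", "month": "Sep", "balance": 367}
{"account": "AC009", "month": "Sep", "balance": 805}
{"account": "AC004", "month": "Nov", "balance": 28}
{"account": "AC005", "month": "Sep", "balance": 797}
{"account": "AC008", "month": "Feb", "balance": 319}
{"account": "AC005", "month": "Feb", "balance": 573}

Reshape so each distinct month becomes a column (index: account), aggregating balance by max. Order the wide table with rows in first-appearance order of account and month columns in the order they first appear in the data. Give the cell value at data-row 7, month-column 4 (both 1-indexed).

With rows in first-appearance order of account, row 7 is account=AC010. month columns in first-appearance order: Nov, Sep, Dec, Feb; column 4 is Feb.
Long rows with account=AC010, month=Feb: max(106, 88) = 106.

106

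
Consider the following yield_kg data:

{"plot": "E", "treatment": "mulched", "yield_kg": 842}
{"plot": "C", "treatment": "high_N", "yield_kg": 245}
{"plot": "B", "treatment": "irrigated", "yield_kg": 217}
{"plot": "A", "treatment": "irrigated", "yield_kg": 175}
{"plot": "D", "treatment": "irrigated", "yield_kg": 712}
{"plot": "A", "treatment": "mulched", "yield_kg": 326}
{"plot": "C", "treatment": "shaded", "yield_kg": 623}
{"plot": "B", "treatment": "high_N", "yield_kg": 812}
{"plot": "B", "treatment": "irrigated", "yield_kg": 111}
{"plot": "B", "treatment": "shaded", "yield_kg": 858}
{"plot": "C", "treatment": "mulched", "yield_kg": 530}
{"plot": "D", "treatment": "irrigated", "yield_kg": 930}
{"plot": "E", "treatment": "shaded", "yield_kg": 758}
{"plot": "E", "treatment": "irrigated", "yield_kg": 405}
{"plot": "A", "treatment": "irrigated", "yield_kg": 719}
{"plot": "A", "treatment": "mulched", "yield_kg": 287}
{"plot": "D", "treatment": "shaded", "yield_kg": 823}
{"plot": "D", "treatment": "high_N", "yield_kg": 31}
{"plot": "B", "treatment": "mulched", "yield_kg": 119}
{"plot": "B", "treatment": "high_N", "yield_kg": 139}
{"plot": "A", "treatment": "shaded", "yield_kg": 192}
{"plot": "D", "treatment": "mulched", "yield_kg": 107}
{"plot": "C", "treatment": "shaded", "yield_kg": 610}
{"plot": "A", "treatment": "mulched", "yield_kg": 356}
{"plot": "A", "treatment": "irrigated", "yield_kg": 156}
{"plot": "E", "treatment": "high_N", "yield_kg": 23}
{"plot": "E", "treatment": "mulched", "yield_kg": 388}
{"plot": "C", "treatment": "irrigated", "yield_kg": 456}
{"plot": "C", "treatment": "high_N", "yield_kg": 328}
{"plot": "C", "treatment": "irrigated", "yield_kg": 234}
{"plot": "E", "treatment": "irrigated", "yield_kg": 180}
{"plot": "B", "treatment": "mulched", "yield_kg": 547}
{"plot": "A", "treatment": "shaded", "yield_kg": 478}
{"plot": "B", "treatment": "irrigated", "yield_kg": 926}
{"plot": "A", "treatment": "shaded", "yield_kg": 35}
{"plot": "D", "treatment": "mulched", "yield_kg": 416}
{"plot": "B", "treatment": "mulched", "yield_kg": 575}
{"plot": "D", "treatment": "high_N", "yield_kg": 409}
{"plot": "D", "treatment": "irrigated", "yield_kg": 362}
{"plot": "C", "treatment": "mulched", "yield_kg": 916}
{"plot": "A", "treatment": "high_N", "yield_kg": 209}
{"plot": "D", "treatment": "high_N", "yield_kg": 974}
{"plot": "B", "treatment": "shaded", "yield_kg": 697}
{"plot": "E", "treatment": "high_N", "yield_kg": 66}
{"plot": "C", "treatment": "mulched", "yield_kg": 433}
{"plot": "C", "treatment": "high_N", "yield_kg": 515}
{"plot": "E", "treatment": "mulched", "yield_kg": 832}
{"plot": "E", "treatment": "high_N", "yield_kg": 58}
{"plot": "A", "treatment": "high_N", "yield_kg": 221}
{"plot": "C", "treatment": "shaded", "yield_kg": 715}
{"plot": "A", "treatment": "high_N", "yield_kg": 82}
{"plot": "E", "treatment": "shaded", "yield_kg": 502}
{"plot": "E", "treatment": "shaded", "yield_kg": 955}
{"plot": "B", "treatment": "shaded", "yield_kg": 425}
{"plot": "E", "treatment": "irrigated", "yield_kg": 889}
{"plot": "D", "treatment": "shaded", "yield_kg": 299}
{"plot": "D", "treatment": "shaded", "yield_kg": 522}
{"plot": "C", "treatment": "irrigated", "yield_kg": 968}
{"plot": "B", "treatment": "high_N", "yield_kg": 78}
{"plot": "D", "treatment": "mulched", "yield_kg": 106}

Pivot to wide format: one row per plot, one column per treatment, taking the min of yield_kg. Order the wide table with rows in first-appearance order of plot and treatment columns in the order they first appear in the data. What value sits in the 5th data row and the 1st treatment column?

106

With rows in first-appearance order of plot, row 5 is plot=D. treatment columns in first-appearance order: mulched, high_N, irrigated, shaded; column 1 is mulched.
Long rows with plot=D, treatment=mulched: min(107, 416, 106) = 106.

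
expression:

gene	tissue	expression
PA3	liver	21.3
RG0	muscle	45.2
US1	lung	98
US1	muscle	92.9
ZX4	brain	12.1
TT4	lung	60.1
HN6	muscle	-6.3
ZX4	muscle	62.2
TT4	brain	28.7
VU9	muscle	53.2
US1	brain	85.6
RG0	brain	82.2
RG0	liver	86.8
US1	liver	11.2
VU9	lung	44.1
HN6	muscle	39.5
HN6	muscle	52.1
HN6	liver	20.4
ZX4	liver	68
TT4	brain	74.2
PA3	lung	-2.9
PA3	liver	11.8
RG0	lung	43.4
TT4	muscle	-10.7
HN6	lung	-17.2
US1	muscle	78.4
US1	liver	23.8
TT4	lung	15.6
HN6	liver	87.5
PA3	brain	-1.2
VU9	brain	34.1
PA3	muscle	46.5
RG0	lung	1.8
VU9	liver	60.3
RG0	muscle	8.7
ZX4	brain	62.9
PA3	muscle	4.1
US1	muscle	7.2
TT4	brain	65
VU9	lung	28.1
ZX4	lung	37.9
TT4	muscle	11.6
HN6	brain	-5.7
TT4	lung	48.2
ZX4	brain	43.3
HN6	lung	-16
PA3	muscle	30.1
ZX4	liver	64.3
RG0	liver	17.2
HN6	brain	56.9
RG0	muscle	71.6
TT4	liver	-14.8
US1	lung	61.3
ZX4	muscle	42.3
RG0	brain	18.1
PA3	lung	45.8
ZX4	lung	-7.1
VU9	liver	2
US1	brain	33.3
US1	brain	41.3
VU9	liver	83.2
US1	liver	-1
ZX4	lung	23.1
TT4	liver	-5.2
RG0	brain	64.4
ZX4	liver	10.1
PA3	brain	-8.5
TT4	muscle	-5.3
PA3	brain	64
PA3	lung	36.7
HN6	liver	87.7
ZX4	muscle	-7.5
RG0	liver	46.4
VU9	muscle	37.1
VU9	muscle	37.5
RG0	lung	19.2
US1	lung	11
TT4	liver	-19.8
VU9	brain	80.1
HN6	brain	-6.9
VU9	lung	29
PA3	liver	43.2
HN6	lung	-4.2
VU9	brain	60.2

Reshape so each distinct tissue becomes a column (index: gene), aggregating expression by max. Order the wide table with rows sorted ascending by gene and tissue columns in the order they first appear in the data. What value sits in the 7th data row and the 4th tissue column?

With rows sorted ascending by gene, row 7 is gene=ZX4. tissue columns in first-appearance order: liver, muscle, lung, brain; column 4 is brain.
Long rows with gene=ZX4, tissue=brain: max(12.1, 62.9, 43.3) = 62.9.

62.9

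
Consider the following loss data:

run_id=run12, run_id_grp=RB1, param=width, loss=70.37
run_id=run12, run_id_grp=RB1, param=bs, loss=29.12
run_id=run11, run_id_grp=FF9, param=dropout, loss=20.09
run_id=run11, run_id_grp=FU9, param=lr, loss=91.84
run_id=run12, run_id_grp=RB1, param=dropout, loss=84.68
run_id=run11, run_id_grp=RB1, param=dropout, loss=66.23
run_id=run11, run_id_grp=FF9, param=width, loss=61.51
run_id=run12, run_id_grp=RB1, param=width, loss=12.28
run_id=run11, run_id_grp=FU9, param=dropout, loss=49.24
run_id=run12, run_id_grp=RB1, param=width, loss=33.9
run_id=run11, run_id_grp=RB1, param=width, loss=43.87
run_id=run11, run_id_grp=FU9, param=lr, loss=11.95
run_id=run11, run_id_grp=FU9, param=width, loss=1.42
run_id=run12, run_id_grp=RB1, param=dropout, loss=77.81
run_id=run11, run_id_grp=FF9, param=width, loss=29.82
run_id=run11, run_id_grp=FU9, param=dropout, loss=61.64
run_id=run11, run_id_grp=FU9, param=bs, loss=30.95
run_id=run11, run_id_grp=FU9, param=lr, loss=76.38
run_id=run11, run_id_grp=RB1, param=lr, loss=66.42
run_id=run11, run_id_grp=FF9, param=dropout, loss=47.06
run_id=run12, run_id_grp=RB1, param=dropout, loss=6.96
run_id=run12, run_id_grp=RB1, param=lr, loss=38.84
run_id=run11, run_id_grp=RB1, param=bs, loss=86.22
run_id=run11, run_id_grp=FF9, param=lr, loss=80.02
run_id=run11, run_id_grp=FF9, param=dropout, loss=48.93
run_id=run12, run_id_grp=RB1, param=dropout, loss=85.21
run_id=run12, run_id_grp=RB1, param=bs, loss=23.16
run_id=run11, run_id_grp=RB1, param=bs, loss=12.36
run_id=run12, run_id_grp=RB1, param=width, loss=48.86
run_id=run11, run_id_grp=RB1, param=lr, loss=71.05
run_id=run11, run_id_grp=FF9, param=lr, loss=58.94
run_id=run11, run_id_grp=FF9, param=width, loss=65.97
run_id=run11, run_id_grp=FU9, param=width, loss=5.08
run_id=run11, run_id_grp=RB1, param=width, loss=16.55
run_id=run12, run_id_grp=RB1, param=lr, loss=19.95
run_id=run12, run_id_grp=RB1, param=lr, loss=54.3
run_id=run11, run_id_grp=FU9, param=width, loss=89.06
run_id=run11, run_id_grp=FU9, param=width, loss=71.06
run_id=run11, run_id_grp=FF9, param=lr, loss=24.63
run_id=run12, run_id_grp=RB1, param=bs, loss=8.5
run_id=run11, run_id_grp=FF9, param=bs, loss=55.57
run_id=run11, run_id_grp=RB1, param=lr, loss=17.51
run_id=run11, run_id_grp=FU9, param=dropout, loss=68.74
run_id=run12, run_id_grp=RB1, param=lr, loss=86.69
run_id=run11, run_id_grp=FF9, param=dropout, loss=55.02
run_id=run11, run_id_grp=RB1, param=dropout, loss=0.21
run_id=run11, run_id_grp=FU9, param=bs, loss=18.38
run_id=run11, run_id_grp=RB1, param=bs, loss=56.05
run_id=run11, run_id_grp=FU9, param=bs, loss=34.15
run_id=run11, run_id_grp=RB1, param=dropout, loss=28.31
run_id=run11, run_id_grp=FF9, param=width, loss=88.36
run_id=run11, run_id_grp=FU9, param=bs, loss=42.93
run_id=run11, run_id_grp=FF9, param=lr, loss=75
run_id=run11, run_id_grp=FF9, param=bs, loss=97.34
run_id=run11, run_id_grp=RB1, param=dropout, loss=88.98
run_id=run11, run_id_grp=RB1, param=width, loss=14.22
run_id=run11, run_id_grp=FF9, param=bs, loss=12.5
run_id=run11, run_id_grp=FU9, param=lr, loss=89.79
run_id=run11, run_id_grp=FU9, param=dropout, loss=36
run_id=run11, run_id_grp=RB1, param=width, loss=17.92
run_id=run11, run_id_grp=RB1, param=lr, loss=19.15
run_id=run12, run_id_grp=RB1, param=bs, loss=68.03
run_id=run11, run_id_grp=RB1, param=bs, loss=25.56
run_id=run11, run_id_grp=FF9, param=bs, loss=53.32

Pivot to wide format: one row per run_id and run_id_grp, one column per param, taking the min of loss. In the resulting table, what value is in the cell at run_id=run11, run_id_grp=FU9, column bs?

Rows with run_id=run11, run_id_grp=FU9 and param=bs: loss values are 30.95, 18.38, 34.15, 42.93.
min(30.95, 18.38, 34.15, 42.93) = 18.38.

18.38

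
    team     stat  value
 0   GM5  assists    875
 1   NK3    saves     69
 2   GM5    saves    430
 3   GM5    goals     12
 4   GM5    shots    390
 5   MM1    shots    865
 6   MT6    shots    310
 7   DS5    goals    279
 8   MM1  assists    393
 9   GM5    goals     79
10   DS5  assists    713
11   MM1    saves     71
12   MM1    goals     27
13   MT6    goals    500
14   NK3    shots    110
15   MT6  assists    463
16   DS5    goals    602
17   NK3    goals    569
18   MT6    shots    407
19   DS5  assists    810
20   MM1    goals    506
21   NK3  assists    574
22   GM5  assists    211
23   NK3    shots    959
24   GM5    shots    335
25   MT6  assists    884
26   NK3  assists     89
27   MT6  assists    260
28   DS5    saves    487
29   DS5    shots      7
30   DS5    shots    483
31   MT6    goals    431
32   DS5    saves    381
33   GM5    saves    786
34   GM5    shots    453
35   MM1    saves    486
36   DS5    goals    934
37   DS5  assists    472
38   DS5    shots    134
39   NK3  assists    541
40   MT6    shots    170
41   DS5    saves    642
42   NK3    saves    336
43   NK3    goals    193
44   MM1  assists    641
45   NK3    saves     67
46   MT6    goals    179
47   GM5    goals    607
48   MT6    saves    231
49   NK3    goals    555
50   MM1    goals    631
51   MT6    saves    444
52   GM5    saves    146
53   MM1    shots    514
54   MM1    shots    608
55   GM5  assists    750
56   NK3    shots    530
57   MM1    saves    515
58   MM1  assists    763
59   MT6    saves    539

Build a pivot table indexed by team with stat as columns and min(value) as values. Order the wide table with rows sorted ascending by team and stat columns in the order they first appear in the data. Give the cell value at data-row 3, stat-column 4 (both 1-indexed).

With rows sorted ascending by team, row 3 is team=MM1. stat columns in first-appearance order: assists, saves, goals, shots; column 4 is shots.
Long rows with team=MM1, stat=shots: min(865, 514, 608) = 514.

514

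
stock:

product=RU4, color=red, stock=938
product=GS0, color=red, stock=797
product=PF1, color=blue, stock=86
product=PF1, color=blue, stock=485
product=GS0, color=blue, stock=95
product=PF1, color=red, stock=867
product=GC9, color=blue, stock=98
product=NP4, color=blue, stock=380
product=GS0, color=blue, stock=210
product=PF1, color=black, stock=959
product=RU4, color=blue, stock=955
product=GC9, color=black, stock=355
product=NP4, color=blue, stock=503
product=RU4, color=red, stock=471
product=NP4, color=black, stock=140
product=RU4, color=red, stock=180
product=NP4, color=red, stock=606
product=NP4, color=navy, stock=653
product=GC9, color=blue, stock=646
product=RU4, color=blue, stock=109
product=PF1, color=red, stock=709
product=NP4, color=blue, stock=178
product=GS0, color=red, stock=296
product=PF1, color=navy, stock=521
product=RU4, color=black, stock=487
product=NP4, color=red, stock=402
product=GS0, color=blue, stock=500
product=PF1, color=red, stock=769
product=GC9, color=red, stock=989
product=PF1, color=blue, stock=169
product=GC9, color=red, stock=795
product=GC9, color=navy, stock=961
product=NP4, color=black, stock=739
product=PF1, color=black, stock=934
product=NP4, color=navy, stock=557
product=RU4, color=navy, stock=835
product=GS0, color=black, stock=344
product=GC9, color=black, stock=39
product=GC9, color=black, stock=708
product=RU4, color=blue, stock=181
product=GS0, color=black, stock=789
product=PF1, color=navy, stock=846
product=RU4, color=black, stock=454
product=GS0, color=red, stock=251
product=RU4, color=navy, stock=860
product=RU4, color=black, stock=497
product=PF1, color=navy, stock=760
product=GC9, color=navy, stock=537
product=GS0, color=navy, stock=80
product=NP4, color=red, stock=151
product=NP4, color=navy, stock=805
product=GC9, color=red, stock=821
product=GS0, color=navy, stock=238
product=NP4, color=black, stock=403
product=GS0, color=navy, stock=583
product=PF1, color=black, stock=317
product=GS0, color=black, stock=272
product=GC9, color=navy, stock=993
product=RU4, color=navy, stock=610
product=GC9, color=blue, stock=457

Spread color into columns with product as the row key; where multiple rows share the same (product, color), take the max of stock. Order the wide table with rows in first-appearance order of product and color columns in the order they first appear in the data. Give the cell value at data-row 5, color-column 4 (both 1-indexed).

With rows in first-appearance order of product, row 5 is product=NP4. color columns in first-appearance order: red, blue, black, navy; column 4 is navy.
Long rows with product=NP4, color=navy: max(653, 557, 805) = 805.

805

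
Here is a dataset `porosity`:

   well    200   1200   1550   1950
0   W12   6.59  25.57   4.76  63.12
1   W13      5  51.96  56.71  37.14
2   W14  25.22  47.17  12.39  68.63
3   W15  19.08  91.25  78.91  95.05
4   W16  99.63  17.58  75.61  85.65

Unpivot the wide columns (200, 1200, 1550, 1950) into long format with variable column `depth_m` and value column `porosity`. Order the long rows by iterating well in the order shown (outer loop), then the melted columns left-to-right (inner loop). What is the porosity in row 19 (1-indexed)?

75.61

20 rows total (5 × 4). Row 19: index ⌊(19-1)/4⌋ = 4 into well → W16; (19-1) mod 4 = 2 into the melted columns → 1550.
So row 19 is (W16, 1550, 75.61); porosity = 75.61.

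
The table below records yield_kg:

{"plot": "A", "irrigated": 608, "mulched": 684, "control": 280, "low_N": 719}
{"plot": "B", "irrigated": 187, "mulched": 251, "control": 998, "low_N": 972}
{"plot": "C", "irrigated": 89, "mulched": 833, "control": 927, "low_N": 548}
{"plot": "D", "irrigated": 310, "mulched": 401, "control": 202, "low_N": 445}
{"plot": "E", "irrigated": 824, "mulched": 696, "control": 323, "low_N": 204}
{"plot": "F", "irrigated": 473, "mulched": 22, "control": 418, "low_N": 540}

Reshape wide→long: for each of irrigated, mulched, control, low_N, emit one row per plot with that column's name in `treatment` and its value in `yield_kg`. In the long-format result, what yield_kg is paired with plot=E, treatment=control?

323

Unpivoting turns each (plot, wide-column) pair into one long row.
The wide cell at row E, column control holds 323, so the long row (E, control) has yield_kg=323.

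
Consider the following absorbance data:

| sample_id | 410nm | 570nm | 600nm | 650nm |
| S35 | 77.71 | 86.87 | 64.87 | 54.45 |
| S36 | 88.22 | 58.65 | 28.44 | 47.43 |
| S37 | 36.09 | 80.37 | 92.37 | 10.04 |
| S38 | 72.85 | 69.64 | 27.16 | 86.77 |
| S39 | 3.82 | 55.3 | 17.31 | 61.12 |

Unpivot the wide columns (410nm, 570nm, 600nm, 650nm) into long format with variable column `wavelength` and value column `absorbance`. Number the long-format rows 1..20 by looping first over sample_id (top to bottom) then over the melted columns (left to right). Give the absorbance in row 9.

36.09

20 rows total (5 × 4). Row 9: index ⌊(9-1)/4⌋ = 2 into sample_id → S37; (9-1) mod 4 = 0 into the melted columns → 410nm.
So row 9 is (S37, 410nm, 36.09); absorbance = 36.09.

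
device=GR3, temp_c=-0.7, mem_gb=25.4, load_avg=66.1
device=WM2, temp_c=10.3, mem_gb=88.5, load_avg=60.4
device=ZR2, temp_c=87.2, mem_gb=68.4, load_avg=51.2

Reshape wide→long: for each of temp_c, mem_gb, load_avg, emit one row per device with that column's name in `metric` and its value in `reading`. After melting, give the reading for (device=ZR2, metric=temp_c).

Unpivoting turns each (device, wide-column) pair into one long row.
The wide cell at row ZR2, column temp_c holds 87.2, so the long row (ZR2, temp_c) has reading=87.2.

87.2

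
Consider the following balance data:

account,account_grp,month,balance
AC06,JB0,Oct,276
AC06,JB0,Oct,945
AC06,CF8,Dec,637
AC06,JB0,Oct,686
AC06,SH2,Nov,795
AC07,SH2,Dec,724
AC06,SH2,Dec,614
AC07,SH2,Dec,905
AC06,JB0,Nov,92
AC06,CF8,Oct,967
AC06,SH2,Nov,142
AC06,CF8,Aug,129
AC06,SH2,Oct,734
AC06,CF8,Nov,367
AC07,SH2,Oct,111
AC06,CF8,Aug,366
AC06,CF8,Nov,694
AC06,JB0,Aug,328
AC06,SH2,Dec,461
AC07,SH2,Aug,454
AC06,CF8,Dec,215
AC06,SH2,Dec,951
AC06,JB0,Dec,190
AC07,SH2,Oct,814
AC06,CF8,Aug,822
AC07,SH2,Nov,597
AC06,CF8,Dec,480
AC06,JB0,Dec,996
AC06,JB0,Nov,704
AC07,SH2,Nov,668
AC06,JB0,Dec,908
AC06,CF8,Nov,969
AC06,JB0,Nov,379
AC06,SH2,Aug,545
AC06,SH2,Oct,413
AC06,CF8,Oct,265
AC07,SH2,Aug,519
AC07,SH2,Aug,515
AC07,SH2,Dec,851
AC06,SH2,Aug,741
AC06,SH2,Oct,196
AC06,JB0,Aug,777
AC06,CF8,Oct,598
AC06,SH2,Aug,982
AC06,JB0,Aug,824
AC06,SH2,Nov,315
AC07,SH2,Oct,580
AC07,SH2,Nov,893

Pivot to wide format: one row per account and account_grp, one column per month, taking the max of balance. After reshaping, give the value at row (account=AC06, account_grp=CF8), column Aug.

Rows with account=AC06, account_grp=CF8 and month=Aug: balance values are 129, 366, 822.
max(129, 366, 822) = 822.

822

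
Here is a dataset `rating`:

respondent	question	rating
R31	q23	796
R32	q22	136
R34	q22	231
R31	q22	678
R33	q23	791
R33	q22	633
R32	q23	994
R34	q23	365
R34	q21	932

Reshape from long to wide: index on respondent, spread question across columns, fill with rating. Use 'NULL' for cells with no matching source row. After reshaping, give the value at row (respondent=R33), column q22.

633

The long row with respondent=R33, question=q22 has rating=633.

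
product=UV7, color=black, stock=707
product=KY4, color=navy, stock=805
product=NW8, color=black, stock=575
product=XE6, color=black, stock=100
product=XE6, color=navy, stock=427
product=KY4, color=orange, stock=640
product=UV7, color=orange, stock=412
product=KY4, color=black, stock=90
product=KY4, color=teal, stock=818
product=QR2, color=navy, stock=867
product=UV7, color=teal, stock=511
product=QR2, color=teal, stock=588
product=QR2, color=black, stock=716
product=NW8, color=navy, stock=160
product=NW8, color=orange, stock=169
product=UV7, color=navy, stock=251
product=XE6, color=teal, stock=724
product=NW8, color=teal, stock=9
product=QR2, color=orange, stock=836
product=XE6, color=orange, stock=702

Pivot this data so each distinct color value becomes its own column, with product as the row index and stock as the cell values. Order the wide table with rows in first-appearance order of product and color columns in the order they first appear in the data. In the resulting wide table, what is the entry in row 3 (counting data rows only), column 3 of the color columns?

169

With rows in first-appearance order of product, row 3 is product=NW8. color columns in first-appearance order: black, navy, orange, teal; column 3 is orange.
Long rows with product=NW8, color=orange: stock = 169.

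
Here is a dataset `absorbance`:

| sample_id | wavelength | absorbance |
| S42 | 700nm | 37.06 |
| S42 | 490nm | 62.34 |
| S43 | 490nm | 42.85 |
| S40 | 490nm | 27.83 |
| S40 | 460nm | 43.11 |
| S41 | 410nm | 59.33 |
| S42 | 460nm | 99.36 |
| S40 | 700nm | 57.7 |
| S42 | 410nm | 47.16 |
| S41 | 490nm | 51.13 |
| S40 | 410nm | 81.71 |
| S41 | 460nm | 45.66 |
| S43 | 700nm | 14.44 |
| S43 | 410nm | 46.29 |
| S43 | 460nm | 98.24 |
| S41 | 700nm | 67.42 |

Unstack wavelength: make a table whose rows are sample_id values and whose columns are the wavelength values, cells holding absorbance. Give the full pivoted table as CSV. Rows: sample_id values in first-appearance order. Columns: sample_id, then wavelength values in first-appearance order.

sample_id,700nm,490nm,460nm,410nm
S42,37.06,62.34,99.36,47.16
S43,14.44,42.85,98.24,46.29
S40,57.7,27.83,43.11,81.71
S41,67.42,51.13,45.66,59.33

Columns: sample_id plus the 4 distinct wavelength values (700nm, 490nm, 460nm, 410nm).
For example, row S42 column 700nm takes absorbance=37.06 from the long row (S42, 700nm).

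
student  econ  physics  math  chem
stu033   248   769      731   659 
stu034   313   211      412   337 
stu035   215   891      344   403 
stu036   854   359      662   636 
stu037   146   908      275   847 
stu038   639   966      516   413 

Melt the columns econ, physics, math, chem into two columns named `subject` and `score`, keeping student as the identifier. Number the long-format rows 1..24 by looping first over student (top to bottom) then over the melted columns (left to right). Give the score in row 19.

275

24 rows total (6 × 4). Row 19: index ⌊(19-1)/4⌋ = 4 into student → stu037; (19-1) mod 4 = 2 into the melted columns → math.
So row 19 is (stu037, math, 275); score = 275.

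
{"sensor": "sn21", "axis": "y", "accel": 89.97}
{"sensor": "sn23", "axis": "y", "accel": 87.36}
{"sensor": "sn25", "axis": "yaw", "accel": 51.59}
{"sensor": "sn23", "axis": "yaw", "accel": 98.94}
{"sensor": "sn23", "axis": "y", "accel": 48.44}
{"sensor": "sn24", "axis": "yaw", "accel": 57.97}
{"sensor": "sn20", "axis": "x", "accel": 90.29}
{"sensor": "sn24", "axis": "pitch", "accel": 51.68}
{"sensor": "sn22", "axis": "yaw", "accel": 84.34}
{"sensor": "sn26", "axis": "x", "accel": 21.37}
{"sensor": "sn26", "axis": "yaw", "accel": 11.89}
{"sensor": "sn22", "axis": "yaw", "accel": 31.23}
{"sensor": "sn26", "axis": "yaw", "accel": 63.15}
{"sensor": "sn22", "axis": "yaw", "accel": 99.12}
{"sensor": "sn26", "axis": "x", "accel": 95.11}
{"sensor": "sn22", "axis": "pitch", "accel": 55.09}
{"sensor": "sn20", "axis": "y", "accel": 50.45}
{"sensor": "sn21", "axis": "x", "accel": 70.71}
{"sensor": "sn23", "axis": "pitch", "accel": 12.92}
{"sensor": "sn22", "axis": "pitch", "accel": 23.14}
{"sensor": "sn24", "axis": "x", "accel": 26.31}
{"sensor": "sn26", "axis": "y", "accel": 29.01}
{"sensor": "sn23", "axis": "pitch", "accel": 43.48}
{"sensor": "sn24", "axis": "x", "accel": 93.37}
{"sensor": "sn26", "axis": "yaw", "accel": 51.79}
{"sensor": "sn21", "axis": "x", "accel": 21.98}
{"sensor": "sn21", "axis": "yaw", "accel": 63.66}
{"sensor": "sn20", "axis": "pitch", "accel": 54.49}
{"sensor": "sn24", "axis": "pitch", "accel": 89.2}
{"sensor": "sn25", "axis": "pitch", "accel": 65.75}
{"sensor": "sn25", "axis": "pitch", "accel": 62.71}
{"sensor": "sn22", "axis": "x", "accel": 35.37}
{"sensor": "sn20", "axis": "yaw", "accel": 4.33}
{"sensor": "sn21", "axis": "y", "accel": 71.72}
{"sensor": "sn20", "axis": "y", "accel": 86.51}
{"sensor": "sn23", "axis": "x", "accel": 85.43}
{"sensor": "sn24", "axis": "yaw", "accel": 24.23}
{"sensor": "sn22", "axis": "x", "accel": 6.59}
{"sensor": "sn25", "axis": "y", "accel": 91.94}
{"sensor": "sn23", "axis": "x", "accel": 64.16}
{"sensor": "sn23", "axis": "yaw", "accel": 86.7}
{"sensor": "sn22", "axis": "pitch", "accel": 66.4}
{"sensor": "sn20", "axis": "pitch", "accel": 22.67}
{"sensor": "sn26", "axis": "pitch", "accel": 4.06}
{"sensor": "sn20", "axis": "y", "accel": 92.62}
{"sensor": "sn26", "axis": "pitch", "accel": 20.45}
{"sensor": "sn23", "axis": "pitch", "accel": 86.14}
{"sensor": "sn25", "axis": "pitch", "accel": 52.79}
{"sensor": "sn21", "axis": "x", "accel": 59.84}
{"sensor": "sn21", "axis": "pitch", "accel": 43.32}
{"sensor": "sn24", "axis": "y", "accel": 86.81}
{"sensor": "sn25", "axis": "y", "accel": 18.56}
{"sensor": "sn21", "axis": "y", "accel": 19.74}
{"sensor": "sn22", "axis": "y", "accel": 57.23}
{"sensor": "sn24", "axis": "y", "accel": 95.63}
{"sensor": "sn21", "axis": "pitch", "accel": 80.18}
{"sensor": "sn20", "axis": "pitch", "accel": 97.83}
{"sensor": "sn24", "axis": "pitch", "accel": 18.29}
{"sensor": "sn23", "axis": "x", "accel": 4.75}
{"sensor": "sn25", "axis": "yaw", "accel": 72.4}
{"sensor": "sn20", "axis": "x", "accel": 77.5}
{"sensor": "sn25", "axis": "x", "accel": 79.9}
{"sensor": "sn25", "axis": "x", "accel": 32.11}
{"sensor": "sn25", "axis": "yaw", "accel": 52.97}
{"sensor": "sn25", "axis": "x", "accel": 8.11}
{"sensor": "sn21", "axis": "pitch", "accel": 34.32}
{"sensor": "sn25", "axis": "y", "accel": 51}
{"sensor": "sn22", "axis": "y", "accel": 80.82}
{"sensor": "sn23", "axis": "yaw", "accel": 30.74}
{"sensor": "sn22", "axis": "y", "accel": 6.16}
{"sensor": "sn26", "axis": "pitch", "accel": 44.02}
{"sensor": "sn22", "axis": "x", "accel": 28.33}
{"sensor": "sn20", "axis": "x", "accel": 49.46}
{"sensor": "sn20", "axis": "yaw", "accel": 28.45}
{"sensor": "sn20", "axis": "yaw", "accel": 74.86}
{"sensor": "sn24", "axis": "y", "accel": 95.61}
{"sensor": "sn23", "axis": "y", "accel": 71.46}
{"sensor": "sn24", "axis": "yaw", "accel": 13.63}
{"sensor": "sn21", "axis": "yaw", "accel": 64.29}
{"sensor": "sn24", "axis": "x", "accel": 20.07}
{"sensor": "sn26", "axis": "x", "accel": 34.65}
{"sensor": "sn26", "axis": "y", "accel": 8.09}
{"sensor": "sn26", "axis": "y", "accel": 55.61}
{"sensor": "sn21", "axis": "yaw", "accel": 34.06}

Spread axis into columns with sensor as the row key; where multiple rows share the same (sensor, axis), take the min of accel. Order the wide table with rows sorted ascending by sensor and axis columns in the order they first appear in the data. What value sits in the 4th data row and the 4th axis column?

With rows sorted ascending by sensor, row 4 is sensor=sn23. axis columns in first-appearance order: y, yaw, x, pitch; column 4 is pitch.
Long rows with sensor=sn23, axis=pitch: min(12.92, 43.48, 86.14) = 12.92.

12.92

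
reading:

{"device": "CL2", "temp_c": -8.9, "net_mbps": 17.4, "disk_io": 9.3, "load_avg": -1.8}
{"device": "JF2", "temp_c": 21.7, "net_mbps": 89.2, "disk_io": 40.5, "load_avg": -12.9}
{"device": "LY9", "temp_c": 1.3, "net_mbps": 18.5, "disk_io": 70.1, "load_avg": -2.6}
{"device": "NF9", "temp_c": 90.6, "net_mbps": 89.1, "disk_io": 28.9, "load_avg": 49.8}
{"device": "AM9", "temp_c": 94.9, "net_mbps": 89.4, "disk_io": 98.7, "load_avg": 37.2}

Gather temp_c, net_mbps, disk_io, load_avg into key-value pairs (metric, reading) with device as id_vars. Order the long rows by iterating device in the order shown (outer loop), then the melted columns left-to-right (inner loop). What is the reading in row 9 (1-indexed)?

20 rows total (5 × 4). Row 9: index ⌊(9-1)/4⌋ = 2 into device → LY9; (9-1) mod 4 = 0 into the melted columns → temp_c.
So row 9 is (LY9, temp_c, 1.3); reading = 1.3.

1.3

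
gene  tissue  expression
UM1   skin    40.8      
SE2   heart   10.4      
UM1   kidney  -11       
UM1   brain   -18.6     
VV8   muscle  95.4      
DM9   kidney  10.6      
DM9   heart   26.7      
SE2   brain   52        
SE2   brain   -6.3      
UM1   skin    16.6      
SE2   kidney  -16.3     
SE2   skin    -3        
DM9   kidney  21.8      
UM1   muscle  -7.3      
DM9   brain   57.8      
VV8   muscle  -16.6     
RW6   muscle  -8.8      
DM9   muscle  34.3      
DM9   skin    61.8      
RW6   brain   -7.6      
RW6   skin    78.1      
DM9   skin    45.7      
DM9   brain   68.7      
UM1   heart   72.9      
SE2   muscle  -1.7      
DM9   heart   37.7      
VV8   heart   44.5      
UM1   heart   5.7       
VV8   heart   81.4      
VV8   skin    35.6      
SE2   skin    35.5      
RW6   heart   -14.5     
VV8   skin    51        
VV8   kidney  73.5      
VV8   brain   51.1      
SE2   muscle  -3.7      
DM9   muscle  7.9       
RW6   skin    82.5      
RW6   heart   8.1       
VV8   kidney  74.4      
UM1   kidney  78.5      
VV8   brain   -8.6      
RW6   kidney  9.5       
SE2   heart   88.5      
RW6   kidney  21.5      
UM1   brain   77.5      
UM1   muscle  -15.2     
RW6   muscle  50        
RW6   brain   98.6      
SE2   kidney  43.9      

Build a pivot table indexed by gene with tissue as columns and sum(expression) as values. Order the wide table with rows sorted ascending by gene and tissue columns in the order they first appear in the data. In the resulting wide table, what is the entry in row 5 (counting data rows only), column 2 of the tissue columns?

With rows sorted ascending by gene, row 5 is gene=VV8. tissue columns in first-appearance order: skin, heart, kidney, brain, muscle; column 2 is heart.
Long rows with gene=VV8, tissue=heart: 44.5 + 81.4 = 125.9.

125.9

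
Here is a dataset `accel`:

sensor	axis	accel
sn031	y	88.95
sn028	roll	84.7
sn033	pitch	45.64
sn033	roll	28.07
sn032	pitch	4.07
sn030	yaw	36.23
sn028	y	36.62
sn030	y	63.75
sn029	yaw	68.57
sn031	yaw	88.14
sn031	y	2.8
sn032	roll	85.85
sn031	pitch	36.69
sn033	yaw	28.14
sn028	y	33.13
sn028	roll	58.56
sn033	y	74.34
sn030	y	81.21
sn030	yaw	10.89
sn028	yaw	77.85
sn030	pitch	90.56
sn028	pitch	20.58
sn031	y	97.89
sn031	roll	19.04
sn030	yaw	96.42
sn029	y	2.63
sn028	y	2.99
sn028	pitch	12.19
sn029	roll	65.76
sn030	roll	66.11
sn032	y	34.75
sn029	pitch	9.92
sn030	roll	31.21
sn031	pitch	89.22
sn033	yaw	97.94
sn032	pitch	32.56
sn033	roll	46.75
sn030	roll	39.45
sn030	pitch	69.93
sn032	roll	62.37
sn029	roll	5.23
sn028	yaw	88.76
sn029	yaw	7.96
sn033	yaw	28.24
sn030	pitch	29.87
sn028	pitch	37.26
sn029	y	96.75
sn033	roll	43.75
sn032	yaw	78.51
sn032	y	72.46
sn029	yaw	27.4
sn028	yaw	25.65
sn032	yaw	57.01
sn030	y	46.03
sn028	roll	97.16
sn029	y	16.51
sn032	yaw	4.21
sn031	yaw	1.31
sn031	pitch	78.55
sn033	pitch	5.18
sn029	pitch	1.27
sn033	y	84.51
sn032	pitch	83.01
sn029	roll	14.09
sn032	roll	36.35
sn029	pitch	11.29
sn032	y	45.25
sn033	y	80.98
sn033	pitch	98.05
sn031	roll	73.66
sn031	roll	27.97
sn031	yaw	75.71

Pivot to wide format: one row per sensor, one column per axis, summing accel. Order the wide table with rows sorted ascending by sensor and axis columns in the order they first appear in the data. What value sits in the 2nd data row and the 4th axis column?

With rows sorted ascending by sensor, row 2 is sensor=sn029. axis columns in first-appearance order: y, roll, pitch, yaw; column 4 is yaw.
Long rows with sensor=sn029, axis=yaw: 68.57 + 7.96 + 27.4 = 103.93.

103.93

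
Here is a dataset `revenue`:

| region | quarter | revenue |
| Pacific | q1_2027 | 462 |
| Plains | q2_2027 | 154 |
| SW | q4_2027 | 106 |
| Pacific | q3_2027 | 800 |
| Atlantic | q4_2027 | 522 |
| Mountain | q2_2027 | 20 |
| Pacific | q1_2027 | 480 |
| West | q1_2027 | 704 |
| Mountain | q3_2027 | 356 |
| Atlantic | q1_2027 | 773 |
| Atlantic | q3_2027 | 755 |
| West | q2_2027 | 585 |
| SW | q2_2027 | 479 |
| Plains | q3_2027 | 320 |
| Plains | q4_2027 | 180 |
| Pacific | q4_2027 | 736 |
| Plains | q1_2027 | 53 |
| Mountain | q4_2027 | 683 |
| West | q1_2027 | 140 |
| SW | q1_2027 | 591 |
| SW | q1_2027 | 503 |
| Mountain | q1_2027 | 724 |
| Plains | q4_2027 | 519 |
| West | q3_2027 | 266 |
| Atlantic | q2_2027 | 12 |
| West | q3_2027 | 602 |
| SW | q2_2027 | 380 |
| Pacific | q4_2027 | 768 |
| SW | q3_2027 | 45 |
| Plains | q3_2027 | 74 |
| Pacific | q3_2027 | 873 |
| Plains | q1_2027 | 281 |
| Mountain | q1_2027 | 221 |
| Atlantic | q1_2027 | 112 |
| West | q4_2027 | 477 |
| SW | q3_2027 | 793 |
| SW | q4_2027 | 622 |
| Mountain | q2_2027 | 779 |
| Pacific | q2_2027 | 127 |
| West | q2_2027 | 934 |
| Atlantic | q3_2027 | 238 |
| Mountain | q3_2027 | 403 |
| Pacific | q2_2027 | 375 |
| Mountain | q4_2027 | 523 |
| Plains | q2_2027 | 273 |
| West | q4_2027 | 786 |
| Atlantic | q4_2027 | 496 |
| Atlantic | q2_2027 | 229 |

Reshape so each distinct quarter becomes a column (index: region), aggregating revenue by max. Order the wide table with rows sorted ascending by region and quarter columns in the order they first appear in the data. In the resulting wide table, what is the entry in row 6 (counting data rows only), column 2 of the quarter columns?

934

With rows sorted ascending by region, row 6 is region=West. quarter columns in first-appearance order: q1_2027, q2_2027, q4_2027, q3_2027; column 2 is q2_2027.
Long rows with region=West, quarter=q2_2027: max(585, 934) = 934.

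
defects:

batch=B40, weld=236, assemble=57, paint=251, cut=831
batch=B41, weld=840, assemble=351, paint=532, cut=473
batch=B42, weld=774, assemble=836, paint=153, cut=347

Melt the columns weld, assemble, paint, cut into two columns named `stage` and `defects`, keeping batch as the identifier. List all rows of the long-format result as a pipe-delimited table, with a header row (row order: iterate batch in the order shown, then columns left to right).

| batch | stage | defects |
| B40 | weld | 236 |
| B40 | assemble | 57 |
| B40 | paint | 251 |
| B40 | cut | 831 |
| B41 | weld | 840 |
| B41 | assemble | 351 |
| B41 | paint | 532 |
| B41 | cut | 473 |
| B42 | weld | 774 |
| B42 | assemble | 836 |
| B42 | paint | 153 |
| B42 | cut | 347 |

Each (batch, column) pair becomes one row: 3 × 4 = 12 rows.
For example, (B40, weld) → defects=236.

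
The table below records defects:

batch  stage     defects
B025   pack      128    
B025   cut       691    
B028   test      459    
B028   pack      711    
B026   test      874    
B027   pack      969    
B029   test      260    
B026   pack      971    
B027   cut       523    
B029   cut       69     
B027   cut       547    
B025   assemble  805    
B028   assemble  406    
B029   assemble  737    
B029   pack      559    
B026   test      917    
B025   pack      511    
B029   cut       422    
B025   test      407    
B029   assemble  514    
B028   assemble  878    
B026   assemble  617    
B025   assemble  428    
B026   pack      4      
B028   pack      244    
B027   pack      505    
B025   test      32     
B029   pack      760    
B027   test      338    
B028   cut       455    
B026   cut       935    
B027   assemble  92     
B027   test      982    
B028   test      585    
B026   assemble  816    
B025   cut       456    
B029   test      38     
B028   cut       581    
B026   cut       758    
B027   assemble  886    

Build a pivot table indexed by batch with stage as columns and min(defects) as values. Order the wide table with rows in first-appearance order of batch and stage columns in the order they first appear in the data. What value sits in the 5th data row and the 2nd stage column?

With rows in first-appearance order of batch, row 5 is batch=B029. stage columns in first-appearance order: pack, cut, test, assemble; column 2 is cut.
Long rows with batch=B029, stage=cut: min(69, 422) = 69.

69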